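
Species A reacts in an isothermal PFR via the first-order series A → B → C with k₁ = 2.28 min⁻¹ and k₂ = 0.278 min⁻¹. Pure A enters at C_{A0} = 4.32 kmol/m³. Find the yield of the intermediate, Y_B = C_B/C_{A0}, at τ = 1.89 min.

0.658

For first-order series with pure A initially, C_B(τ) = k₁C_{A0}/(k₂−k₁)·(e^(−k₁τ) − e^(−k₂τ)).
e^(−k₁τ) = e^(−2.28×1.89) = e^(−4.309) = 0.01344; e^(−k₂τ) = e^(−0.5254) = 0.5913.
C_B = 2.28×4.32/(0.278−2.28) × (0.01344−0.5913) = (-4.920)×(-0.5779) = 2.843 kmol/m³.
Y_B = C_B/C_{A0} = 2.843/4.32 = 0.658.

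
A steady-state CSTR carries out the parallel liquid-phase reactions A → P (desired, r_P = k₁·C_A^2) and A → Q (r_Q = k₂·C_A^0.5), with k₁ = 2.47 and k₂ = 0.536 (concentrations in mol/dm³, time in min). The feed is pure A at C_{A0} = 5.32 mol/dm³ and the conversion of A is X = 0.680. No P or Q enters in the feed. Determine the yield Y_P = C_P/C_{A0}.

0.619

Exit C_A = C_{A0}(1−X) = 5.32×0.320 = 1.702 mol/dm³.
In a CSTR the entire volume is at exit conditions, so r_P = 2.47×1.702^2 = 7.158 and r_Q = 0.536×1.702^0.5 = 0.6994.
Fraction of consumed A going to P: r_P/(r_P+r_Q) = 0.9110.
C_P = 0.9110·C_{A0}·X = 0.9110×5.32×0.680 = 3.30 mol/dm³; Y_P = C_P/C_{A0} = 0.619.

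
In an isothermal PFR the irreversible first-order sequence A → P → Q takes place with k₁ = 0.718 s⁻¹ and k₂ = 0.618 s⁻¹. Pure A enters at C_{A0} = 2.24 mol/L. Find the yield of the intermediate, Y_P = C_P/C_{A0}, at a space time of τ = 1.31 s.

The intermediate concentration in a first-order A→B→C sequence is C_P = k₁C_{A0}(e^(−k₁τ) − e^(−k₂τ))/(k₂−k₁).
e^(−k₁τ) = e^(−0.718×1.31) = e^(−0.9406) = 0.3904; e^(−k₂τ) = e^(−0.8096) = 0.4450.
C_P = 0.718×2.24/(0.618−0.718) × (0.3904−0.4450) = (-16.08)×(-0.05464) = 0.8788 mol/L.
Y_P = C_P/C_{A0} = 0.8788/2.24 = 0.392.

0.392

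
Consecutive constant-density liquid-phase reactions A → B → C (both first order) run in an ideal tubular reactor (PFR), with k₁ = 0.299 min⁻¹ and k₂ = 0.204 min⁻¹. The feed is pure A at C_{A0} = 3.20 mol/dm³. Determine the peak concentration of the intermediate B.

1.41 mol/dm³

At the optimum, C_{B,max}/C_{A0} = (k₁/k₂)^[k₂/(k₂−k₁)].
= (0.299/0.204)^(0.204/(0.204−0.299)) = (1.466)^(-2.147) = 0.4400.
C_{B,max} = 0.4400×3.20 = 1.41 mol/dm³.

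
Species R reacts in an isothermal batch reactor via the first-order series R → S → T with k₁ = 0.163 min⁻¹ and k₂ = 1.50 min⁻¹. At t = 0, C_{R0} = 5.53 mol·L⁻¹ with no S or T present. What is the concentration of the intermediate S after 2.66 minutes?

0.425 mol·L⁻¹

For first-order series with pure R initially, C_S(t) = k₁C_{R0}/(k₂−k₁)·(e^(−k₁t) − e^(−k₂t)).
e^(−k₁t) = e^(−0.163×2.66) = e^(−0.4336) = 0.6482; e^(−k₂t) = e^(−3.990) = 0.01850.
C_S = 0.163×5.53/(1.50−0.163) × (0.6482−0.01850) = 0.6742×0.6297 = 0.4245 mol·L⁻¹.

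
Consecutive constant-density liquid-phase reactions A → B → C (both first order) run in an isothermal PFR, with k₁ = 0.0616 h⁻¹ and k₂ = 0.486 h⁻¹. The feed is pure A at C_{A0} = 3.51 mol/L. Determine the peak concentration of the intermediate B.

For a first-order series the maximum intermediate yield is C_{B,max}/C_{A0} = (k₁/k₂)^[k₂/(k₂−k₁)].
= (0.0616/0.486)^(0.486/(0.486−0.0616)) = (0.1267)^(1.145) = 0.09392.
C_{B,max} = 0.09392×3.51 = 0.330 mol/L.

0.330 mol/L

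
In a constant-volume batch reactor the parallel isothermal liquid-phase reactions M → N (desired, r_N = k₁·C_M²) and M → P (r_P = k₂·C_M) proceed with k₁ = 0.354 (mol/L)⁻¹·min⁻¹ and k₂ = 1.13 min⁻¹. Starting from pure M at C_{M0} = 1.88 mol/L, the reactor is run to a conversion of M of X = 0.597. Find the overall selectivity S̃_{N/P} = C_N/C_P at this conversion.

0.406

C_M = C_{M0}(1−X) = 0.7576 mol/L.
Along a PFR/batch, dC_P/dC_M = −r_P/(r_N+r_P) = −k₂/(k₂+k₁·C_M).
Integrating from C_{M0} to C_M: C_P = (1.13/0.354)·ln[(1.13+0.354·1.88)/(1.13+0.354·0.758)] = 3.192·ln(1.796/1.398) = 0.7984 mol/L.
Then C_N = (C_{M0}−C_M) − C_P = 1.122 − 0.7984 = 0.3240 mol/L.
S̃_{N/P} = C_N/C_P = 0.3240/0.7984 = 0.406.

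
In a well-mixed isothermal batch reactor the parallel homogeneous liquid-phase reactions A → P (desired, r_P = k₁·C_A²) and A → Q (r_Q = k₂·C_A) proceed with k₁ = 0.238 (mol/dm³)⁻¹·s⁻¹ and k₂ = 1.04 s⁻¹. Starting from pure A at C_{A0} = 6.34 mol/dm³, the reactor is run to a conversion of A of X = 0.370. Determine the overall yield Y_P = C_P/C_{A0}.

C_A = C_{A0}(1−X) = 3.994 mol/dm³.
Along a PFR/batch, dC_Q/dC_A = −r_Q/(r_P+r_Q) = −k₂/(k₂+k₁·C_A).
Integrating from C_{A0} to C_A: C_Q = (1.04/0.238)·ln[(1.04+0.238·6.34)/(1.04+0.238·3.99)] = 4.370·ln(2.549/1.991) = 1.080 mol/dm³.
Then C_P = (C_{A0}−C_A) − C_Q = 2.346 − 1.080 = 1.265 mol/dm³.
Y_P = C_P/C_{A0} = 1.265/6.34 = 0.200.

0.200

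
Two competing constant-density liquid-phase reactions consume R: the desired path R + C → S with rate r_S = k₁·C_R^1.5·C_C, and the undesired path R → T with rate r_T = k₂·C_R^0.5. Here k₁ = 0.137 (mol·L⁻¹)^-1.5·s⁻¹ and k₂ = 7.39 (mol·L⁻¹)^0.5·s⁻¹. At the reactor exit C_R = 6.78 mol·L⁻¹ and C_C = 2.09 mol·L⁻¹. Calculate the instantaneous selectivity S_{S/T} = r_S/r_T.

0.263

S_{S/T} = r_S/r_T = (k₁·C_R^1.5·C_C)/(k₂·C_R^0.5) = (k₁/k₂)·C_R·C_C.
= (0.137×6.780^1.5×2.090) / (7.39×6.780^0.5) = 5.055/19.24 = 0.263.
Since the desired path is higher order in R, keeping C_R high (PFR or concentrated feed) favours S.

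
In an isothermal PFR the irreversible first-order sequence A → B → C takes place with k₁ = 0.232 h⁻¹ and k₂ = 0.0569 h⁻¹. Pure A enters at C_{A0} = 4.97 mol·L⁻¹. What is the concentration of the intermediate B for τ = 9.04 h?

The intermediate concentration in a first-order A→B→C sequence is C_B = k₁C_{A0}(e^(−k₁τ) − e^(−k₂τ))/(k₂−k₁).
e^(−k₁τ) = e^(−0.232×9.04) = e^(−2.097) = 0.1228; e^(−k₂τ) = e^(−0.5144) = 0.5979.
C_B = 0.232×4.97/(0.0569−0.232) × (0.1228−0.5979) = (-6.585)×(-0.4751) = 3.128 mol·L⁻¹.

3.13 mol·L⁻¹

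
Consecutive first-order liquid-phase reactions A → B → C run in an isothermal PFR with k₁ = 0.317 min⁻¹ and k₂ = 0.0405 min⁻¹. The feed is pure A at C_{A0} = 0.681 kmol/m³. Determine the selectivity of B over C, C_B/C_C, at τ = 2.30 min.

The intermediate concentration in a first-order A→B→C sequence is C_B = k₁C_{A0}(e^(−k₁τ) − e^(−k₂τ))/(k₂−k₁).
e^(−k₁τ) = e^(−0.317×2.30) = e^(−0.7291) = 0.4823; e^(−k₂τ) = e^(−0.09315) = 0.9111.
C_B = 0.317×0.681/(0.0405−0.317) × (0.4823−0.9111) = (-0.7807)×(-0.4287) = 0.3347 kmol/m³.
C_A = C_{A0}e^(−k₁τ) = 0.3285 kmol/m³, so C_C = C_{A0}−C_A−C_B = 0.01781 kmol/m³; C_B/C_C = 18.8.

18.8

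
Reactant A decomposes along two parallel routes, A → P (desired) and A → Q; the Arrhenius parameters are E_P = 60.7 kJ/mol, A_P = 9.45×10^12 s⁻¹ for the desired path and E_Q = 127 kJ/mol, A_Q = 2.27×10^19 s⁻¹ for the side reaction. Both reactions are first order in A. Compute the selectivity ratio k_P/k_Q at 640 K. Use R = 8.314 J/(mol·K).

0.107

Since both paths have the same order in A, the concentration cancels and S_{P/Q} = k_P/k_Q = (A_P/A_Q)·exp[(E_Q−E_P)/(RT)].
(E_Q−E_P)/(RT) = (127−60.7)×10³/(8.314×640) = 66300/5321 = 12.46.
k_P/k_Q = (9.45×10^12/2.27×10^19)·exp(12.46) = 4.163×10^-7 × 2.579×10^5 = 0.107.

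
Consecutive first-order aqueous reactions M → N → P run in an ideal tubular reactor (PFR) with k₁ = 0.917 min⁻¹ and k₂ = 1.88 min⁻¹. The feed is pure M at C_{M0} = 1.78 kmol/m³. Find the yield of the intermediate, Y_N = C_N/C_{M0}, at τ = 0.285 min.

For first-order series with pure M initially, C_N(τ) = k₁C_{M0}/(k₂−k₁)·(e^(−k₁τ) − e^(−k₂τ)).
e^(−k₁τ) = e^(−0.917×0.285) = e^(−0.2613) = 0.7700; e^(−k₂τ) = e^(−0.5358) = 0.5852.
C_N = 0.917×1.78/(1.88−0.917) × (0.7700−0.5852) = 1.695×0.1848 = 0.3133 kmol/m³.
Y_N = C_N/C_{M0} = 0.3133/1.78 = 0.176.

0.176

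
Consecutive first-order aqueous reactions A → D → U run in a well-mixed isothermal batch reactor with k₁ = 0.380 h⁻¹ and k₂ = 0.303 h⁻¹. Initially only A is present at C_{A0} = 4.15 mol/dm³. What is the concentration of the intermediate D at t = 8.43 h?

0.760 mol/dm³

The intermediate concentration in a first-order A→B→C sequence is C_D = k₁C_{A0}(e^(−k₁t) − e^(−k₂t))/(k₂−k₁).
e^(−k₁t) = e^(−0.380×8.43) = e^(−3.203) = 0.04062; e^(−k₂t) = e^(−2.554) = 0.07775.
C_D = 0.380×4.15/(0.303−0.380) × (0.04062−0.07775) = (-20.48)×(-0.03712) = 0.7603 mol/dm³.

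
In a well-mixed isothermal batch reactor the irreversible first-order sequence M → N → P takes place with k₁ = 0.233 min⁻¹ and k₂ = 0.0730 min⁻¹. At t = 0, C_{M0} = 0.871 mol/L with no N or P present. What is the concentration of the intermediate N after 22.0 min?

0.247 mol/L

For first-order series with pure M initially, C_N(t) = k₁C_{M0}/(k₂−k₁)·(e^(−k₁t) − e^(−k₂t)).
e^(−k₁t) = e^(−0.233×22.0) = e^(−5.126) = 0.005940; e^(−k₂t) = e^(−1.606) = 0.2007.
C_N = 0.233×0.871/(0.0730−0.233) × (0.005940−0.2007) = (-1.268)×(-0.1947) = 0.2470 mol/L.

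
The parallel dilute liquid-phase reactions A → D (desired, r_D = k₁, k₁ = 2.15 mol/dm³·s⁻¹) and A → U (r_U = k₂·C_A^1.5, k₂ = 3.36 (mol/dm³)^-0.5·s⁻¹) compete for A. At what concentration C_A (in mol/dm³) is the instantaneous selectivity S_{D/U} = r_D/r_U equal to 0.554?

1.10 mol/dm³

S_{D/U} = (k₁/k₂)·C_A^-1.5 ⇒ C_A = (S·k₂/k₁)^(1/(-1.5)).
= (0.554×3.36/2.15)^(-0.6667) = (0.8658)^(-0.6667) = 1.10 mol/dm³.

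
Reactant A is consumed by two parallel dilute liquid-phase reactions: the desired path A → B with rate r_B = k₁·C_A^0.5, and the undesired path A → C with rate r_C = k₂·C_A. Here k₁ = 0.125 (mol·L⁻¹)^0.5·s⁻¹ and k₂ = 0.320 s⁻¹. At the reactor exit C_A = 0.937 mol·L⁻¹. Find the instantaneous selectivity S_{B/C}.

S_{B/C} = r_B/r_C = (k₁·C_A^0.5)/(k₂·C_A) = (k₁/k₂)·C_A^-0.5.
= (0.125×0.9370^0.5) / (0.320×0.9370) = 0.1210/0.2998 = 0.404.

0.404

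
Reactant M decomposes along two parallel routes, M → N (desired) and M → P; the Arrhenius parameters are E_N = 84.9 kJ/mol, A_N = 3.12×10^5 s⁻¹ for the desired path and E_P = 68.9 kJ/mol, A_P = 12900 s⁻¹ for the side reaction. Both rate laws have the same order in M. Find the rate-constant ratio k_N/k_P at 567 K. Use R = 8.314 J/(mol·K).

0.812

Since both paths have the same order in M, the concentration cancels and S_{N/P} = k_N/k_P = (A_N/A_P)·exp[(E_P−E_N)/(RT)].
(E_P−E_N)/(RT) = (68.9−84.9)×10³/(8.314×567) = -16000/4714 = -3.394.
k_N/k_P = (3.12×10^5/12900)·exp(-3.394) = 24.19 × 0.03357 = 0.812.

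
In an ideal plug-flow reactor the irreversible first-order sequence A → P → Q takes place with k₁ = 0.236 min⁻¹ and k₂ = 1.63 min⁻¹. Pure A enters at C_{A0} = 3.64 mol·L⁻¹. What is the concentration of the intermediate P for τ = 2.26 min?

Solving the coupled first-order balances gives C_P(τ) = [k₁/(k₂−k₁)]·C_{A0}·(e^(−k₁τ) − e^(−k₂τ)).
e^(−k₁τ) = e^(−0.236×2.26) = e^(−0.5334) = 0.5866; e^(−k₂τ) = e^(−3.684) = 0.02513.
C_P = 0.236×3.64/(1.63−0.236) × (0.5866−0.02513) = 0.6162×0.5615 = 0.3460 mol·L⁻¹.

0.346 mol·L⁻¹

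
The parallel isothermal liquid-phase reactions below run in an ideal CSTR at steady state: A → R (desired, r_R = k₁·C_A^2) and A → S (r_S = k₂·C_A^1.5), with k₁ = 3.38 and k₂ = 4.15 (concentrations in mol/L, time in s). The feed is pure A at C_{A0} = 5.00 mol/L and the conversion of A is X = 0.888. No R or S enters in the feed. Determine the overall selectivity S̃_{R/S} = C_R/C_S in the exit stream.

0.609

Exit C_A = C_{A0}(1−X) = 5.00×0.112 = 0.5600 mol/L.
Rates in a CSTR are evaluated at the outlet concentration: r_R = 3.38×0.5600^2 = 1.060, r_S = 4.15×0.5600^1.5 = 1.739.
Overall selectivity = C_R/C_S = r_Rτ/(r_Sτ) = r_R/r_S = 0.609.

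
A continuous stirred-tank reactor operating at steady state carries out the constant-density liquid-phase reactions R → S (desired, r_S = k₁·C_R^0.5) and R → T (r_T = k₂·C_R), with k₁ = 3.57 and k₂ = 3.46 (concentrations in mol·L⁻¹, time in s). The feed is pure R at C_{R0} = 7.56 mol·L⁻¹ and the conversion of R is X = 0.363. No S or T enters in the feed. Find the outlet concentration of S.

Exit C_R = C_{R0}(1−X) = 7.56×0.637 = 4.816 mol·L⁻¹.
Rates in a CSTR are evaluated at the outlet concentration: r_S = 3.57×4.816^0.5 = 7.834, r_T = 3.46×4.816 = 16.66.
Fraction of consumed R going to S: r_S/(r_S+r_T) = 0.3198.
C_S = 0.3198·C_{R0}·X = 0.3198×7.56×0.363 = 0.878 mol·L⁻¹.

0.878 mol·L⁻¹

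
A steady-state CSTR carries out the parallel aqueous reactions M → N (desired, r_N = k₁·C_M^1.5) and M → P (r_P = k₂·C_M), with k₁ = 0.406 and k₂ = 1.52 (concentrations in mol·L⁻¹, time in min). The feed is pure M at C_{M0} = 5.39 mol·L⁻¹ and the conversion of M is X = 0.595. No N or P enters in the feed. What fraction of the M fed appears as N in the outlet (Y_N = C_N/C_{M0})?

0.168

Exit C_M = C_{M0}(1−X) = 5.39×0.405 = 2.183 mol·L⁻¹.
In a CSTR the entire volume is at exit conditions, so r_N = 0.406×2.183^1.5 = 1.309 and r_P = 1.52×2.183 = 3.318.
Fraction of consumed M going to N: r_N/(r_N+r_P) = 0.2830.
C_N = 0.2830·C_{M0}·X = 0.2830×5.39×0.595 = 0.908 mol·L⁻¹; Y_N = C_N/C_{M0} = 0.168.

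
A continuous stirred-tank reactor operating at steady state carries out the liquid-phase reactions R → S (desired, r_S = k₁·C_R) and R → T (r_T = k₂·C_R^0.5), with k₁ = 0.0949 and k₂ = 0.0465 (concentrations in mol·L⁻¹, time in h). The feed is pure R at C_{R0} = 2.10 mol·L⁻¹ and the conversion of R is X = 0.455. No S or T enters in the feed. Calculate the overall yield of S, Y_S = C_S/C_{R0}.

Exit C_R = C_{R0}(1−X) = 2.10×0.545 = 1.144 mol·L⁻¹.
A CSTR operates uniformly at the exit composition, giving r_S = 0.1086 and r_T = 0.04975 (each k·C_R^n at C_R = 1.144).
Fraction of consumed R going to S: r_S/(r_S+r_T) = 0.6859.
C_S = 0.6859·C_{R0}·X = 0.6859×2.10×0.455 = 0.655 mol·L⁻¹; Y_S = C_S/C_{R0} = 0.312.

0.312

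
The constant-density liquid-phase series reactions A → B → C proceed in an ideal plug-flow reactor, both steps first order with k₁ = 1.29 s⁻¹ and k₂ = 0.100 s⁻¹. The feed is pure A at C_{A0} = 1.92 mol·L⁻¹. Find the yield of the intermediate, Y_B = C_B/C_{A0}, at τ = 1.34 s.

For first-order series with pure A initially, C_B(τ) = k₁C_{A0}/(k₂−k₁)·(e^(−k₁τ) − e^(−k₂τ)).
e^(−k₁τ) = e^(−1.29×1.34) = e^(−1.729) = 0.1775; e^(−k₂τ) = e^(−0.1340) = 0.8746.
C_B = 1.29×1.92/(0.100−1.29) × (0.1775−0.8746) = (-2.081)×(-0.6971) = 1.451 mol·L⁻¹.
Y_B = C_B/C_{A0} = 1.451/1.92 = 0.756.

0.756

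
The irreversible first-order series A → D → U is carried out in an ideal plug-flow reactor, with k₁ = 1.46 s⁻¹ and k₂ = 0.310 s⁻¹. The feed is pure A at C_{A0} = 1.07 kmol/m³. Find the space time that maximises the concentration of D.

The intermediate peaks when r₁ = r₂, i.e. k₁e^(−k₁τ) = k₂e^(−k₂τ), giving τ_opt = ln(k₂/k₁)/(k₂−k₁).
= ln(0.310/1.46)/(0.310−1.46) = ln(0.2123)/-1.150 = -1.550/-1.150 = 1.35 s.

1.35 s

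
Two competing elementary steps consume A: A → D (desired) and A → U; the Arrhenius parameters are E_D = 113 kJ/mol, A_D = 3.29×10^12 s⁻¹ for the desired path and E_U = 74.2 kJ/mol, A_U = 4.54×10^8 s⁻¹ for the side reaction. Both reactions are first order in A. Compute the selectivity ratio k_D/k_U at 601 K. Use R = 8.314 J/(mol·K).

Since both paths have the same order in A, the concentration cancels and S_{D/U} = k_D/k_U = (A_D/A_U)·exp[(E_U−E_D)/(RT)].
(E_U−E_D)/(RT) = (74.2−113)×10³/(8.314×601) = -38800/4997 = -7.765.
k_D/k_U = (3.29×10^12/4.54×10^8)·exp(-7.765) = 7247 × 4.243×10^-4 = 3.07.

3.07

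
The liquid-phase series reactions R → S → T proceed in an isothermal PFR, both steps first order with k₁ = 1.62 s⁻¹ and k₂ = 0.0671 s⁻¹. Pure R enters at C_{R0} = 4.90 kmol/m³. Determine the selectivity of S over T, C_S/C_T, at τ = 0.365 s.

74.0

For first-order series with pure R initially, C_S(τ) = k₁C_{R0}/(k₂−k₁)·(e^(−k₁τ) − e^(−k₂τ)).
e^(−k₁τ) = e^(−1.62×0.365) = e^(−0.5913) = 0.5536; e^(−k₂τ) = e^(−0.02449) = 0.9758.
C_S = 1.62×4.90/(0.0671−1.62) × (0.5536−0.9758) = (-5.112)×(-0.4222) = 2.158 kmol/m³.
C_R = C_{R0}e^(−k₁τ) = 2.713 kmol/m³, so C_T = C_{R0}−C_R−C_S = 0.02916 kmol/m³; C_S/C_T = 74.0.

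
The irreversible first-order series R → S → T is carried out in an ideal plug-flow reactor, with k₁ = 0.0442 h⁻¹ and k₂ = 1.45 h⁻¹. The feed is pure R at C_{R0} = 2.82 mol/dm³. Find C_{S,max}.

0.0770 mol/dm³

Evaluating C_S at τ_opt = ln(k₂/k₁)/(k₂−k₁) gives C_{S,max}/C_{R0} = (k₁/k₂)^[k₂/(k₂−k₁)].
= (0.0442/1.45)^(1.45/(1.45−0.0442)) = (0.03048)^(1.031) = 0.02731.
C_{S,max} = 0.02731×2.82 = 0.0770 mol/dm³.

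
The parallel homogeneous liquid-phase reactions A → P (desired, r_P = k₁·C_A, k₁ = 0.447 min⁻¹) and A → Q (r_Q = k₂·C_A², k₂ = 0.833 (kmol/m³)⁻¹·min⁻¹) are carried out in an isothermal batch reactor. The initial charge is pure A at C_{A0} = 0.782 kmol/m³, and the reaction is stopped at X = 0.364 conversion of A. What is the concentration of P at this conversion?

C_A = C_{A0}(1−X) = 0.4974 kmol/m³.
Along a PFR/batch, dC_P/dC_A = −r_P/(r_P+r_Q) = −k₁/(k₁+k₂·C_A).
Integrating from C_{A0} to C_A: C_P = (0.447/0.833)·ln[(0.447+0.833·0.782)/(0.447+0.833·0.497)] = 0.5366·ln(1.098/0.8613) = 0.1305 kmol/m³.

0.130 kmol/m³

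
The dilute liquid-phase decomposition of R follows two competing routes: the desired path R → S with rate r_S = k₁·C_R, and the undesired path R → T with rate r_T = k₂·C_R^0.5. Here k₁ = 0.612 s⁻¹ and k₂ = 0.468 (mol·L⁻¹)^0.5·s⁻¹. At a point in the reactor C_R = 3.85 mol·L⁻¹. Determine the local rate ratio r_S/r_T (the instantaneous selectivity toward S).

2.57

S_{S/T} = r_S/r_T = (k₁·C_R)/(k₂·C_R^0.5) = (k₁/k₂)·C_R^0.5.
= (0.612×3.850) / (0.468×3.850^0.5) = 2.356/0.9183 = 2.57.
Since the desired path is higher order in R, keeping C_R high (PFR or concentrated feed) favours S.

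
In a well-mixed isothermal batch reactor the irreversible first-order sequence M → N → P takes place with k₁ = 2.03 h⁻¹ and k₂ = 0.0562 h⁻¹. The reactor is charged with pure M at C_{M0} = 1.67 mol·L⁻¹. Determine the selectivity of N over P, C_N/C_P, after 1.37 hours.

17.9

Solving the coupled first-order balances gives C_N(t) = [k₁/(k₂−k₁)]·C_{M0}·(e^(−k₁t) − e^(−k₂t)).
e^(−k₁t) = e^(−2.03×1.37) = e^(−2.781) = 0.06197; e^(−k₂t) = e^(−0.07699) = 0.9259.
C_N = 2.03×1.67/(0.0562−2.03) × (0.06197−0.9259) = (-1.718)×(-0.8639) = 1.484 mol·L⁻¹.
C_M = C_{M0}e^(−k₁t) = 0.1035 mol·L⁻¹, so C_P = C_{M0}−C_M−C_N = 0.08268 mol·L⁻¹; C_N/C_P = 17.9.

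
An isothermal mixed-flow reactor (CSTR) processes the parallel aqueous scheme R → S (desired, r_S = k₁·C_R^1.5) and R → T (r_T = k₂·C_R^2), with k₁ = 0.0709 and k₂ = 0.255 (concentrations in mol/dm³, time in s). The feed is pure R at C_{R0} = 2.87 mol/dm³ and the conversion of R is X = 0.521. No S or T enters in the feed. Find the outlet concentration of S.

Exit C_R = C_{R0}(1−X) = 2.87×0.479 = 1.375 mol/dm³.
In a CSTR the entire volume is at exit conditions, so r_S = 0.0709×1.375^1.5 = 0.1143 and r_T = 0.255×1.375^2 = 0.4819.
Fraction of consumed R going to S: r_S/(r_S+r_T) = 0.1917.
C_S = 0.1917·C_{R0}·X = 0.1917×2.87×0.521 = 0.287 mol/dm³.

0.287 mol/dm³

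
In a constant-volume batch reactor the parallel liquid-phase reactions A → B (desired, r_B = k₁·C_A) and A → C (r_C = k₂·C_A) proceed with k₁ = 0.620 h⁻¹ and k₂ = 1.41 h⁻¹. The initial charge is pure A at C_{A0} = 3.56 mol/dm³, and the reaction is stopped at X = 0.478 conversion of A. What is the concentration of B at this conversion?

0.520 mol/dm³

C_A = C_{A0}(1−X) = 1.858 mol/dm³.
Both paths are first order in A, so the instantaneous fraction to B is constant: dC_B/d(−C_A) = k₁/(k₁+k₂) = 0.3054.
C_B = 0.3054·(C_{A0}−C_A) = 0.3054×1.702 = 0.520 mol/dm³.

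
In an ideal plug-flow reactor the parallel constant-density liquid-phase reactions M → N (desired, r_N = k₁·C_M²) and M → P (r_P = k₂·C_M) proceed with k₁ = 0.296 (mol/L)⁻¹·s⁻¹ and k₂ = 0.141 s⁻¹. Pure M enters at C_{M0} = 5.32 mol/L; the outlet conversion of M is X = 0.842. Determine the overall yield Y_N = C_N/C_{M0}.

C_M = C_{M0}(1−X) = 0.8406 mol/L.
Along a PFR/batch, dC_P/dC_M = −r_P/(r_N+r_P) = −k₂/(k₂+k₁·C_M).
Integrating from C_{M0} to C_M: C_P = (0.141/0.296)·ln[(0.141+0.296·5.32)/(0.141+0.296·0.841)] = 0.4764·ln(1.716/0.3898) = 0.7059 mol/L.
Then C_N = (C_{M0}−C_M) − C_P = 4.479 − 0.7059 = 3.774 mol/L.
Y_N = C_N/C_{M0} = 3.774/5.32 = 0.709.

0.709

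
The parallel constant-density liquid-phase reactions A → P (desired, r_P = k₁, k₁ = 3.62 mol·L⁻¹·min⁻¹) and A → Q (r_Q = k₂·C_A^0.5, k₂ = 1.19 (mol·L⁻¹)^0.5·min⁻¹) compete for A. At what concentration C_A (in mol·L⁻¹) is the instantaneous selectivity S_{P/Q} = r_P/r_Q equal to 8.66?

S_{P/Q} = (k₁/k₂)·C_A^-0.5 ⇒ C_A = (S·k₂/k₁)^(-2).
= (8.66×1.19/3.62)^(-2) = (2.847)^(-2) = 0.123 mol·L⁻¹.

0.123 mol·L⁻¹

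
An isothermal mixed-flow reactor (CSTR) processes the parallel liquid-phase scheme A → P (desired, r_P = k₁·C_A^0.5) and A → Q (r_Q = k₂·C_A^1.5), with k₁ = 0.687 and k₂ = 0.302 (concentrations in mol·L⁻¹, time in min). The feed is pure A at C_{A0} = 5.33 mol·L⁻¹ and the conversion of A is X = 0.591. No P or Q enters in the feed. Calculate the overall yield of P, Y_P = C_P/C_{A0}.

0.302

Exit C_A = C_{A0}(1−X) = 5.33×0.409 = 2.180 mol·L⁻¹.
Rates in a CSTR are evaluated at the outlet concentration: r_P = 0.687×2.180^0.5 = 1.014, r_Q = 0.302×2.180^1.5 = 0.9720.
Fraction of consumed A going to P: r_P/(r_P+r_Q) = 0.5106.
C_P = 0.5106·C_{A0}·X = 0.5106×5.33×0.591 = 1.61 mol·L⁻¹; Y_P = C_P/C_{A0} = 0.302.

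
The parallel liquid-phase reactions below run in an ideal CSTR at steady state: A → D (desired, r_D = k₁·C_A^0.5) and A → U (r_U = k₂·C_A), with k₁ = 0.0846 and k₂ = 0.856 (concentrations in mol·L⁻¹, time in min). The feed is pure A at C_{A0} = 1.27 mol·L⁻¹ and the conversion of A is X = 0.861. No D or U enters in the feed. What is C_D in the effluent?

0.208 mol·L⁻¹

Exit C_A = C_{A0}(1−X) = 1.27×0.139 = 0.1765 mol·L⁻¹.
In a CSTR the entire volume is at exit conditions, so r_D = 0.0846×0.1765^0.5 = 0.03555 and r_U = 0.856×0.1765 = 0.1511.
Fraction of consumed A going to D: r_D/(r_D+r_U) = 0.1904.
C_D = 0.1904·C_{A0}·X = 0.1904×1.27×0.861 = 0.208 mol·L⁻¹.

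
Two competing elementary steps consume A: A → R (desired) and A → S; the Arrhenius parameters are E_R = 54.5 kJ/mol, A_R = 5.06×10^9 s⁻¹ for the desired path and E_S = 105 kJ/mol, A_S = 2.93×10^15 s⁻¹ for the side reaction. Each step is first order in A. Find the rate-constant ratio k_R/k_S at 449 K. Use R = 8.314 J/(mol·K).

1.30

k_R/k_S = (A_R/A_S)·exp[−(E_R−E_S)/(RT)] = (A_R/A_S)·exp[(E_S−E_R)/(RT)].
(E_S−E_R)/(RT) = (105−54.5)×10³/(8.314×449) = 50500/3733 = 13.53.
k_R/k_S = (5.06×10^9/2.93×10^15)·exp(13.53) = 1.727×10^-6 × 7.502×10^5 = 1.30.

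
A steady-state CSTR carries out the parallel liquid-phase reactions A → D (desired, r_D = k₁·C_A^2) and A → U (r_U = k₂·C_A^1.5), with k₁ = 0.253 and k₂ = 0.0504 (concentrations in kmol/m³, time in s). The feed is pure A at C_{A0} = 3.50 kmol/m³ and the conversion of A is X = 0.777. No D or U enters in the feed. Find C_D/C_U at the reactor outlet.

4.43

Exit C_A = C_{A0}(1−X) = 3.50×0.223 = 0.7805 kmol/m³.
In a CSTR the entire volume is at exit conditions, so r_D = 0.253×0.7805^2 = 0.1541 and r_U = 0.0504×0.7805^1.5 = 0.03475.
Overall selectivity = C_D/C_U = r_Dτ/(r_Uτ) = r_D/r_U = 4.43.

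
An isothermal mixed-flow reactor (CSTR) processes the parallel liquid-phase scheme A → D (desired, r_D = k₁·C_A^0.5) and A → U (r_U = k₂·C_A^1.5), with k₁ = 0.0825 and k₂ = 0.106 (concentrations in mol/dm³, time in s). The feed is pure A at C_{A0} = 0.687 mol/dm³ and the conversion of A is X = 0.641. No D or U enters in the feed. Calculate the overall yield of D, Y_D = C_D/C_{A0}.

0.487

Exit C_A = C_{A0}(1−X) = 0.687×0.359 = 0.2466 mol/dm³.
Rates in a CSTR are evaluated at the outlet concentration: r_D = 0.0825×0.2466^0.5 = 0.04097, r_U = 0.106×0.2466^1.5 = 0.01298.
Fraction of consumed A going to D: r_D/(r_D+r_U) = 0.7594.
C_D = 0.7594·C_{A0}·X = 0.7594×0.687×0.641 = 0.334 mol/dm³; Y_D = C_D/C_{A0} = 0.487.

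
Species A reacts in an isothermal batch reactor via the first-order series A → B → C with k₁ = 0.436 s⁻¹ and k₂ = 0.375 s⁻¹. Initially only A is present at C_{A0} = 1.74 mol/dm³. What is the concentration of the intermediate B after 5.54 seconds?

0.447 mol/dm³

The intermediate concentration in a first-order A→B→C sequence is C_B = k₁C_{A0}(e^(−k₁t) − e^(−k₂t))/(k₂−k₁).
e^(−k₁t) = e^(−0.436×5.54) = e^(−2.415) = 0.08933; e^(−k₂t) = e^(−2.078) = 0.1252.
C_B = 0.436×1.74/(0.375−0.436) × (0.08933−0.1252) = (-12.44)×(-0.03591) = 0.4467 mol/dm³.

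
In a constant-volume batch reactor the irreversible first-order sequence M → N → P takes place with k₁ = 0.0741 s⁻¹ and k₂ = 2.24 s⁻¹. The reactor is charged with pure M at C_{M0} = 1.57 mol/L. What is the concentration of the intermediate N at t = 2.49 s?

For first-order series with pure M initially, C_N(t) = k₁C_{M0}/(k₂−k₁)·(e^(−k₁t) − e^(−k₂t)).
e^(−k₁t) = e^(−0.0741×2.49) = e^(−0.1845) = 0.8315; e^(−k₂t) = e^(−5.578) = 0.003782.
C_N = 0.0741×1.57/(2.24−0.0741) × (0.8315−0.003782) = 0.05371×0.8277 = 0.04446 mol/L.

0.0445 mol/L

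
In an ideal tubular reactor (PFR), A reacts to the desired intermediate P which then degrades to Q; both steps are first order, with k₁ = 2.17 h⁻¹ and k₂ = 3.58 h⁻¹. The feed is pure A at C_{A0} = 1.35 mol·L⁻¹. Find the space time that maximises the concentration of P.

0.355 h

Setting dC_P/dτ = 0 gives τ_opt = ln(k₂/k₁)/(k₂−k₁).
= ln(3.58/2.17)/(3.58−2.17) = ln(1.650)/1.410 = 0.5006/1.410 = 0.355 h.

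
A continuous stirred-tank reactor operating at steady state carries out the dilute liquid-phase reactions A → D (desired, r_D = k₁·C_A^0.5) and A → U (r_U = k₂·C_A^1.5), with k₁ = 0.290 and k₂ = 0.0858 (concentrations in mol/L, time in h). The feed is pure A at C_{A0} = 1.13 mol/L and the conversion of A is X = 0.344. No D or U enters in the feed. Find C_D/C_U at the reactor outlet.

4.56

Exit C_A = C_{A0}(1−X) = 1.13×0.656 = 0.7413 mol/L.
Rates in a CSTR are evaluated at the outlet concentration: r_D = 0.290×0.7413^0.5 = 0.2497, r_U = 0.0858×0.7413^1.5 = 0.05476.
Overall selectivity = C_D/C_U = r_Dτ/(r_Uτ) = r_D/r_U = 4.56.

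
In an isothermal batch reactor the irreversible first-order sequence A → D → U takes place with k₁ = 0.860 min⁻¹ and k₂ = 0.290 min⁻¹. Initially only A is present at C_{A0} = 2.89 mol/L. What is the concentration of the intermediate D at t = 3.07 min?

Solving the coupled first-order balances gives C_D(t) = [k₁/(k₂−k₁)]·C_{A0}·(e^(−k₁t) − e^(−k₂t)).
e^(−k₁t) = e^(−0.860×3.07) = e^(−2.640) = 0.07135; e^(−k₂t) = e^(−0.8903) = 0.4105.
C_D = 0.860×2.89/(0.290−0.860) × (0.07135−0.4105) = (-4.360)×(-0.3392) = 1.479 mol/L.

1.48 mol/L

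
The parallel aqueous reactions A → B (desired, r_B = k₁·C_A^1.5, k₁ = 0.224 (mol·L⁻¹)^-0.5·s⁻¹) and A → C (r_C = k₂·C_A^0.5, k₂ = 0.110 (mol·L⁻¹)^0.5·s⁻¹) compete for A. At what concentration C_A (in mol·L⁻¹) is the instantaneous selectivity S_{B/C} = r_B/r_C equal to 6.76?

3.32 mol·L⁻¹

S_{B/C} = (k₁/k₂)·C_A ⇒ C_A = S·k₂/k₁.
= 6.76×0.110/0.224 = 3.32 mol·L⁻¹.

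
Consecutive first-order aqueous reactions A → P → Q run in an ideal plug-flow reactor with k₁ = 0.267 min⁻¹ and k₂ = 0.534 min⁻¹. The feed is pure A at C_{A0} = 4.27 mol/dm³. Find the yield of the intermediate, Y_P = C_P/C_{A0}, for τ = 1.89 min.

0.239

Solving the coupled first-order balances gives C_P(τ) = [k₁/(k₂−k₁)]·C_{A0}·(e^(−k₁τ) − e^(−k₂τ)).
e^(−k₁τ) = e^(−0.267×1.89) = e^(−0.5046) = 0.6037; e^(−k₂τ) = e^(−1.009) = 0.3645.
C_P = 0.267×4.27/(0.534−0.267) × (0.6037−0.3645) = 4.270×0.2392 = 1.022 mol/dm³.
Y_P = C_P/C_{A0} = 1.022/4.27 = 0.239.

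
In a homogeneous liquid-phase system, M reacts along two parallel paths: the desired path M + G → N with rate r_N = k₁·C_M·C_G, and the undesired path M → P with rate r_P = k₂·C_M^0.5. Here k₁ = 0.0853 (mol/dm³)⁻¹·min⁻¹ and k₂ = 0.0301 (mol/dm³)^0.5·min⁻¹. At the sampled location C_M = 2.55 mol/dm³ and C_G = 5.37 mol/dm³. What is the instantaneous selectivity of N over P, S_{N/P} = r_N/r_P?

S_{N/P} = r_N/r_P = (k₁·C_M·C_G)/(k₂·C_M^0.5) = (k₁/k₂)·C_M^0.5·C_G.
= (0.0853×2.550×5.370) / (0.0301×2.550^0.5) = 1.168/0.04807 = 24.3.
Since the desired path is higher order in M, keeping C_M high (PFR or concentrated feed) favours N.

24.3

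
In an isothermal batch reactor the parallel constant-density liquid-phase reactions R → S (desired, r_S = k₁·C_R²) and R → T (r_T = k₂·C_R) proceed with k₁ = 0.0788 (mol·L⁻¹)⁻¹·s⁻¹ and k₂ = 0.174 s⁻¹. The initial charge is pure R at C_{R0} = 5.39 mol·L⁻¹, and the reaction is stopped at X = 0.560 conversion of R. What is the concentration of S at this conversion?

1.90 mol·L⁻¹

C_R = C_{R0}(1−X) = 2.372 mol·L⁻¹.
Along a PFR/batch, dC_T/dC_R = −r_T/(r_S+r_T) = −k₂/(k₂+k₁·C_R).
Integrating from C_{R0} to C_R: C_T = (0.174/0.0788)·ln[(0.174+0.0788·5.39)/(0.174+0.0788·2.37)] = 2.208·ln(0.5987/0.3609) = 1.118 mol·L⁻¹.
Then C_S = (C_{R0}−C_R) − C_T = 3.018 − 1.118 = 1.901 mol·L⁻¹.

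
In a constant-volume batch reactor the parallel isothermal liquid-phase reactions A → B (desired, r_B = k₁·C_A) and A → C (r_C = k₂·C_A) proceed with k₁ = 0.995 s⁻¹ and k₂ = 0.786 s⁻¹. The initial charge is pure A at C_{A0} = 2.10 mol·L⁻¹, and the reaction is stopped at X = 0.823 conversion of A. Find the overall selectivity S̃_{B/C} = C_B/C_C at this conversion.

1.27

C_A = C_{A0}(1−X) = 0.3717 mol·L⁻¹.
Both paths are first order in A, so the instantaneous fraction to B is constant: dC_B/d(−C_A) = k₁/(k₁+k₂) = 0.5587.
C_B = 0.5587·(C_{A0}−C_A) = 0.5587×1.728 = 0.966 mol·L⁻¹.
C_C = (C_{A0}−C_A)−C_B = 0.7627 mol·L⁻¹; S̃_{B/C} = 0.9656/0.7627 = 1.27.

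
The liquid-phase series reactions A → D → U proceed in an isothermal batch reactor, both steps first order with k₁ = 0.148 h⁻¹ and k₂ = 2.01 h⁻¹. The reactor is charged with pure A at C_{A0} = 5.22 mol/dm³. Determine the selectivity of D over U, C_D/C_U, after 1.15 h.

The intermediate concentration in a first-order A→B→C sequence is C_D = k₁C_{A0}(e^(−k₁t) − e^(−k₂t))/(k₂−k₁).
e^(−k₁t) = e^(−0.148×1.15) = e^(−0.1702) = 0.8435; e^(−k₂t) = e^(−2.311) = 0.09911.
C_D = 0.148×5.22/(2.01−0.148) × (0.8435−0.09911) = 0.4149×0.7444 = 0.3089 mol/dm³.
C_A = C_{A0}e^(−k₁t) = 4.403 mol/dm³, so C_U = C_{A0}−C_A−C_D = 0.5081 mol/dm³; C_D/C_U = 0.608.

0.608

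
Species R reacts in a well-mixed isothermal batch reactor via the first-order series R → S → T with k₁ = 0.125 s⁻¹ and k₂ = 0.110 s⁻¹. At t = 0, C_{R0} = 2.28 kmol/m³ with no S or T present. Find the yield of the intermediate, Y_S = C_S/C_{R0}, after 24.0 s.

For first-order series with pure R initially, C_S(t) = k₁C_{R0}/(k₂−k₁)·(e^(−k₁t) − e^(−k₂t)).
e^(−k₁t) = e^(−0.125×24.0) = e^(−3.000) = 0.04979; e^(−k₂t) = e^(−2.640) = 0.07136.
C_S = 0.125×2.28/(0.110−0.125) × (0.04979−0.07136) = (-19.00)×(-0.02157) = 0.4099 kmol/m³.
Y_S = C_S/C_{R0} = 0.4099/2.28 = 0.180.

0.180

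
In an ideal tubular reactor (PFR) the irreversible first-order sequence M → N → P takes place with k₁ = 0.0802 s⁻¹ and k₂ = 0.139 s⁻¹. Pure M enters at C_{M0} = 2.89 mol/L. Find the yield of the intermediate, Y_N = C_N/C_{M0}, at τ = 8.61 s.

The intermediate concentration in a first-order A→B→C sequence is C_N = k₁C_{M0}(e^(−k₁τ) − e^(−k₂τ))/(k₂−k₁).
e^(−k₁τ) = e^(−0.0802×8.61) = e^(−0.6905) = 0.5013; e^(−k₂τ) = e^(−1.197) = 0.3022.
C_N = 0.0802×2.89/(0.139−0.0802) × (0.5013−0.3022) = 3.942×0.1992 = 0.7850 mol/L.
Y_N = C_N/C_{M0} = 0.7850/2.89 = 0.272.

0.272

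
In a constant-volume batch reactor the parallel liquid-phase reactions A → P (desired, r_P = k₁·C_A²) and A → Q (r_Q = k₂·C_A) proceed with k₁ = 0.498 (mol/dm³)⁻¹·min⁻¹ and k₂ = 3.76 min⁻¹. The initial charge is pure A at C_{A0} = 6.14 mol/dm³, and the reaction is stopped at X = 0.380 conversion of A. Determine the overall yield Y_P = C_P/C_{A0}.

0.150

C_A = C_{A0}(1−X) = 3.807 mol/dm³.
Along a PFR/batch, dC_Q/dC_A = −r_Q/(r_P+r_Q) = −k₂/(k₂+k₁·C_A).
Integrating from C_{A0} to C_A: C_Q = (3.76/0.498)·ln[(3.76+0.498·6.14)/(3.76+0.498·3.81)] = 7.550·ln(6.818/5.656) = 1.411 mol/dm³.
Then C_P = (C_{A0}−C_A) − C_Q = 2.333 − 1.411 = 0.9225 mol/dm³.
Y_P = C_P/C_{A0} = 0.9225/6.14 = 0.150.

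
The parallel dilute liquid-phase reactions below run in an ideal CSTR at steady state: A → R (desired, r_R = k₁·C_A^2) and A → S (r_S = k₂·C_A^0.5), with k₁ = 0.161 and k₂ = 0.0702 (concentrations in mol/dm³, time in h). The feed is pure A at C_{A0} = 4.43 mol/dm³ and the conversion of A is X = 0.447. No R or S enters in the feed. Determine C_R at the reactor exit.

Exit C_A = C_{A0}(1−X) = 4.43×0.553 = 2.450 mol/dm³.
A CSTR operates uniformly at the exit composition, giving r_R = 0.9662 and r_S = 0.1099 (each k·C_A^n at C_A = 2.450).
Fraction of consumed A going to R: r_R/(r_R+r_S) = 0.8979.
C_R = 0.8979·C_{A0}·X = 0.8979×4.43×0.447 = 1.78 mol/dm³.

1.78 mol/dm³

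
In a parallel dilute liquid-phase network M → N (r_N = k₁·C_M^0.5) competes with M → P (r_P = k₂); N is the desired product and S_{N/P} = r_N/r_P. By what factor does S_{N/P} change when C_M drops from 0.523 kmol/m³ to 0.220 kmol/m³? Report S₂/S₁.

0.649

S_{N/P} = (k₁/k₂)·C_M^0.5, so S₂/S₁ = (C_{M,2}/C_{M,1})^0.5.
= (0.220/0.523)^0.5 = (0.4207)^0.5 = 0.649.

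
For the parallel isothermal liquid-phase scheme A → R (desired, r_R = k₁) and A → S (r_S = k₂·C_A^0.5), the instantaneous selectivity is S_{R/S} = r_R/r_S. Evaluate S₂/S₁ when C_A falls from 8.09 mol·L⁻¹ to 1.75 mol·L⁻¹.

2.15

S_{R/S} = (k₁/k₂)·C_A^-0.5, so S₂/S₁ = (C_{A,2}/C_{A,1})^-0.5.
= (1.75/8.09)^(-0.5) = (0.2163)^(-0.5) = 2.15.
Selectivity toward R rises as C_A falls — low-concentration operation is favoured.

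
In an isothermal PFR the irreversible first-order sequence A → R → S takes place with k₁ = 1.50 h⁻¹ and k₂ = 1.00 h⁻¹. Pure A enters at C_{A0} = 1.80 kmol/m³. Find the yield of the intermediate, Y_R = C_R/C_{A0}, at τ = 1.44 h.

Solving the coupled first-order balances gives C_R(τ) = [k₁/(k₂−k₁)]·C_{A0}·(e^(−k₁τ) − e^(−k₂τ)).
e^(−k₁τ) = e^(−1.50×1.44) = e^(−2.160) = 0.1153; e^(−k₂τ) = e^(−1.440) = 0.2369.
C_R = 1.50×1.80/(1.00−1.50) × (0.1153−0.2369) = (-5.400)×(-0.1216) = 0.6567 kmol/m³.
Y_R = C_R/C_{A0} = 0.6567/1.80 = 0.365.

0.365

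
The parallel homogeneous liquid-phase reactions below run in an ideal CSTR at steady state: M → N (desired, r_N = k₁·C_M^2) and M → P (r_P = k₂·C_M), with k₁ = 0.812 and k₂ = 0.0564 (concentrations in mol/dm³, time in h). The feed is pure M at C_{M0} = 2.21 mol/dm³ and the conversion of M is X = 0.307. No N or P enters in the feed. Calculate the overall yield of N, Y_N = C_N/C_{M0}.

Exit C_M = C_{M0}(1−X) = 2.21×0.693 = 1.532 mol/dm³.
A CSTR operates uniformly at the exit composition, giving r_N = 1.905 and r_P = 0.08638 (each k·C_M^n at C_M = 1.532).
Fraction of consumed M going to N: r_N/(r_N+r_P) = 0.9566.
C_N = 0.9566·C_{M0}·X = 0.9566×2.21×0.307 = 0.649 mol/dm³; Y_N = C_N/C_{M0} = 0.294.

0.294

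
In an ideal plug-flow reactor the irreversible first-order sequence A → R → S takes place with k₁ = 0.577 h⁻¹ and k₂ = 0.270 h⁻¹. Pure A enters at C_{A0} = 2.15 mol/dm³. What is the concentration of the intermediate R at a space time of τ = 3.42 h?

The intermediate concentration in a first-order A→B→C sequence is C_R = k₁C_{A0}(e^(−k₁τ) − e^(−k₂τ))/(k₂−k₁).
e^(−k₁τ) = e^(−0.577×3.42) = e^(−1.973) = 0.1390; e^(−k₂τ) = e^(−0.9234) = 0.3972.
C_R = 0.577×2.15/(0.270−0.577) × (0.1390−0.3972) = (-4.041)×(-0.2582) = 1.043 mol/dm³.

1.04 mol/dm³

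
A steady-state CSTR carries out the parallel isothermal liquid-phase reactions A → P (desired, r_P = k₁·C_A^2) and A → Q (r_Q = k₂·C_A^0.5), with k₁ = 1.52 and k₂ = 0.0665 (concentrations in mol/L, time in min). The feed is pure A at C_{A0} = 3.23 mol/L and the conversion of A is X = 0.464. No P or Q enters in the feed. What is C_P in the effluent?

Exit C_A = C_{A0}(1−X) = 3.23×0.536 = 1.731 mol/L.
A CSTR operates uniformly at the exit composition, giving r_P = 4.556 and r_Q = 0.08750 (each k·C_A^n at C_A = 1.731).
Fraction of consumed A going to P: r_P/(r_P+r_Q) = 0.9812.
C_P = 0.9812·C_{A0}·X = 0.9812×3.23×0.464 = 1.47 mol/L.

1.47 mol/L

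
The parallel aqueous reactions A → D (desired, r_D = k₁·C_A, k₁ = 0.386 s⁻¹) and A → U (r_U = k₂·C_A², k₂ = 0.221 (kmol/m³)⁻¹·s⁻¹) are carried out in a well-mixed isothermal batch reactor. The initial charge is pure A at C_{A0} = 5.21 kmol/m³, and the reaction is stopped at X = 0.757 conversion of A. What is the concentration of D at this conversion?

C_A = C_{A0}(1−X) = 1.266 kmol/m³.
Along a PFR/batch, dC_D/dC_A = −r_D/(r_D+r_U) = −k₁/(k₁+k₂·C_A).
Integrating from C_{A0} to C_A: C_D = (0.386/0.221)·ln[(0.386+0.221·5.21)/(0.386+0.221·1.27)] = 1.747·ln(1.537/0.6658) = 1.462 kmol/m³.

1.46 kmol/m³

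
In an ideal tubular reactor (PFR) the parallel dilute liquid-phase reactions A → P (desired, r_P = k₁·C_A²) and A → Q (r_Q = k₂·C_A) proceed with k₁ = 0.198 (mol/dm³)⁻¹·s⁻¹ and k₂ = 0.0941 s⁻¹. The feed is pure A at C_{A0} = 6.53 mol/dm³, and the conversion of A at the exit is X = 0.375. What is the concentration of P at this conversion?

2.24 mol/dm³

C_A = C_{A0}(1−X) = 4.081 mol/dm³.
Along a PFR/batch, dC_Q/dC_A = −r_Q/(r_P+r_Q) = −k₂/(k₂+k₁·C_A).
Integrating from C_{A0} to C_A: C_Q = (0.0941/0.198)·ln[(0.0941+0.198·6.53)/(0.0941+0.198·4.08)] = 0.4753·ln(1.387/0.9022) = 0.2044 mol/dm³.
Then C_P = (C_{A0}−C_A) − C_Q = 2.449 − 0.2044 = 2.244 mol/dm³.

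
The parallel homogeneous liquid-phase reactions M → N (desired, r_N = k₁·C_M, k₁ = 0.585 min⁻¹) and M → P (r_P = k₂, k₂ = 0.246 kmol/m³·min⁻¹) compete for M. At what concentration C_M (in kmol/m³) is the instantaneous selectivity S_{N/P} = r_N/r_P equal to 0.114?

S_{N/P} = (k₁/k₂)·C_M ⇒ C_M = S·k₂/k₁.
= 0.114×0.246/0.585 = 0.0479 kmol/m³.

0.0479 kmol/m³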